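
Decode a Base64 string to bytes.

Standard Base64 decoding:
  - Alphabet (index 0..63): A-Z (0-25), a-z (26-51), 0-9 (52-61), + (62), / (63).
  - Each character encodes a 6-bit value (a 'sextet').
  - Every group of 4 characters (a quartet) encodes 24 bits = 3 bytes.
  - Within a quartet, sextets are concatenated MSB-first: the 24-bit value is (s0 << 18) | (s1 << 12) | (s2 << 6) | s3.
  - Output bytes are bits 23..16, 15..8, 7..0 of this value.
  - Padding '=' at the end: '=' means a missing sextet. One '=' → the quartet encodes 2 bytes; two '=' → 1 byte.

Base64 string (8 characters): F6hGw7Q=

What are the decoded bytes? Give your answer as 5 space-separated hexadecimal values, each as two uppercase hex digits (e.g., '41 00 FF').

After char 0 ('F'=5): chars_in_quartet=1 acc=0x5 bytes_emitted=0
After char 1 ('6'=58): chars_in_quartet=2 acc=0x17A bytes_emitted=0
After char 2 ('h'=33): chars_in_quartet=3 acc=0x5EA1 bytes_emitted=0
After char 3 ('G'=6): chars_in_quartet=4 acc=0x17A846 -> emit 17 A8 46, reset; bytes_emitted=3
After char 4 ('w'=48): chars_in_quartet=1 acc=0x30 bytes_emitted=3
After char 5 ('7'=59): chars_in_quartet=2 acc=0xC3B bytes_emitted=3
After char 6 ('Q'=16): chars_in_quartet=3 acc=0x30ED0 bytes_emitted=3
Padding '=': partial quartet acc=0x30ED0 -> emit C3 B4; bytes_emitted=5

Answer: 17 A8 46 C3 B4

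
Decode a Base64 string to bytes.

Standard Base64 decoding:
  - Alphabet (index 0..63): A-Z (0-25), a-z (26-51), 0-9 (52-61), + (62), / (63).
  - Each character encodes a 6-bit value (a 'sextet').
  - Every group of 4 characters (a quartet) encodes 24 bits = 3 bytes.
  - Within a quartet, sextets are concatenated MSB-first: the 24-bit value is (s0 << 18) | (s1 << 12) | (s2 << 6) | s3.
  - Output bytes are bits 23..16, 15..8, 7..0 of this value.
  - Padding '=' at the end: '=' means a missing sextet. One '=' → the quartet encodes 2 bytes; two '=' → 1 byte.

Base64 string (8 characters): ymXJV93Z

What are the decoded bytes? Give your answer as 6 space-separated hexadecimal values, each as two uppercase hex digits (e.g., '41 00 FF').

After char 0 ('y'=50): chars_in_quartet=1 acc=0x32 bytes_emitted=0
After char 1 ('m'=38): chars_in_quartet=2 acc=0xCA6 bytes_emitted=0
After char 2 ('X'=23): chars_in_quartet=3 acc=0x32997 bytes_emitted=0
After char 3 ('J'=9): chars_in_quartet=4 acc=0xCA65C9 -> emit CA 65 C9, reset; bytes_emitted=3
After char 4 ('V'=21): chars_in_quartet=1 acc=0x15 bytes_emitted=3
After char 5 ('9'=61): chars_in_quartet=2 acc=0x57D bytes_emitted=3
After char 6 ('3'=55): chars_in_quartet=3 acc=0x15F77 bytes_emitted=3
After char 7 ('Z'=25): chars_in_quartet=4 acc=0x57DDD9 -> emit 57 DD D9, reset; bytes_emitted=6

Answer: CA 65 C9 57 DD D9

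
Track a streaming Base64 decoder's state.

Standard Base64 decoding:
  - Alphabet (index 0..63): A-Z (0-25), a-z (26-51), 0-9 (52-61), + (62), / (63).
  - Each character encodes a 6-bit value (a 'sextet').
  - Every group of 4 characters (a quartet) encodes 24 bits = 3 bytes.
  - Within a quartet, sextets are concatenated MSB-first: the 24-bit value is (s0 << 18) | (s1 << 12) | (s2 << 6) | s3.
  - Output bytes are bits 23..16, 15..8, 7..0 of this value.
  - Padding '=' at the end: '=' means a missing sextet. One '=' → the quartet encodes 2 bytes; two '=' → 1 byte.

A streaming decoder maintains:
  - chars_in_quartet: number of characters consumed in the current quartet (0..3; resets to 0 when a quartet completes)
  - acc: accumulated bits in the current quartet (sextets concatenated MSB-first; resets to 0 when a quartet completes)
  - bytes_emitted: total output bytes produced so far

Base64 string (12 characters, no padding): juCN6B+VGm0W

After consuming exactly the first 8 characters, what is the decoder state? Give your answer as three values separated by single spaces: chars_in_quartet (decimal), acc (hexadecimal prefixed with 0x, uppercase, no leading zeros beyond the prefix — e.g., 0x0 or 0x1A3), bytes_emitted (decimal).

After char 0 ('j'=35): chars_in_quartet=1 acc=0x23 bytes_emitted=0
After char 1 ('u'=46): chars_in_quartet=2 acc=0x8EE bytes_emitted=0
After char 2 ('C'=2): chars_in_quartet=3 acc=0x23B82 bytes_emitted=0
After char 3 ('N'=13): chars_in_quartet=4 acc=0x8EE08D -> emit 8E E0 8D, reset; bytes_emitted=3
After char 4 ('6'=58): chars_in_quartet=1 acc=0x3A bytes_emitted=3
After char 5 ('B'=1): chars_in_quartet=2 acc=0xE81 bytes_emitted=3
After char 6 ('+'=62): chars_in_quartet=3 acc=0x3A07E bytes_emitted=3
After char 7 ('V'=21): chars_in_quartet=4 acc=0xE81F95 -> emit E8 1F 95, reset; bytes_emitted=6

Answer: 0 0x0 6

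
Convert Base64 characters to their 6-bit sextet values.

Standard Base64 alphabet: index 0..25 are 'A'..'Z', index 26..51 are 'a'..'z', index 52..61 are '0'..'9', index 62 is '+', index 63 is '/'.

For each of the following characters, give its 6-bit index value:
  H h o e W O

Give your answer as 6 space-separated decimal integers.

Answer: 7 33 40 30 22 14

Derivation:
'H': A..Z range, ord('H') − ord('A') = 7
'h': a..z range, 26 + ord('h') − ord('a') = 33
'o': a..z range, 26 + ord('o') − ord('a') = 40
'e': a..z range, 26 + ord('e') − ord('a') = 30
'W': A..Z range, ord('W') − ord('A') = 22
'O': A..Z range, ord('O') − ord('A') = 14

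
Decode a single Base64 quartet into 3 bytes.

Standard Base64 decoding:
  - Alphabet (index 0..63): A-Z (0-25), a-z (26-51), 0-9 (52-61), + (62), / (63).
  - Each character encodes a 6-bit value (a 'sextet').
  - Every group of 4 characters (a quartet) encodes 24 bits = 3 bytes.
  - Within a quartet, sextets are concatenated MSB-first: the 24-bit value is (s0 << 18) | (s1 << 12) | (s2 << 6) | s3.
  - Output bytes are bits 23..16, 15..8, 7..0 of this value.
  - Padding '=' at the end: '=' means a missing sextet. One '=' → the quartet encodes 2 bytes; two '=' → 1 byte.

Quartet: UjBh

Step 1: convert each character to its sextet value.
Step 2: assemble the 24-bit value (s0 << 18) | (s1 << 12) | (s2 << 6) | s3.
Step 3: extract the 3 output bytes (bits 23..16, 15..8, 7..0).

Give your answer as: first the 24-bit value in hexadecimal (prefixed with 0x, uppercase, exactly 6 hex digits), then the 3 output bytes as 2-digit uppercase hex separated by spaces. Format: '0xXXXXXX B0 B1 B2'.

Sextets: U=20, j=35, B=1, h=33
24-bit: (20<<18) | (35<<12) | (1<<6) | 33
      = 0x500000 | 0x023000 | 0x000040 | 0x000021
      = 0x523061
Bytes: (v>>16)&0xFF=52, (v>>8)&0xFF=30, v&0xFF=61

Answer: 0x523061 52 30 61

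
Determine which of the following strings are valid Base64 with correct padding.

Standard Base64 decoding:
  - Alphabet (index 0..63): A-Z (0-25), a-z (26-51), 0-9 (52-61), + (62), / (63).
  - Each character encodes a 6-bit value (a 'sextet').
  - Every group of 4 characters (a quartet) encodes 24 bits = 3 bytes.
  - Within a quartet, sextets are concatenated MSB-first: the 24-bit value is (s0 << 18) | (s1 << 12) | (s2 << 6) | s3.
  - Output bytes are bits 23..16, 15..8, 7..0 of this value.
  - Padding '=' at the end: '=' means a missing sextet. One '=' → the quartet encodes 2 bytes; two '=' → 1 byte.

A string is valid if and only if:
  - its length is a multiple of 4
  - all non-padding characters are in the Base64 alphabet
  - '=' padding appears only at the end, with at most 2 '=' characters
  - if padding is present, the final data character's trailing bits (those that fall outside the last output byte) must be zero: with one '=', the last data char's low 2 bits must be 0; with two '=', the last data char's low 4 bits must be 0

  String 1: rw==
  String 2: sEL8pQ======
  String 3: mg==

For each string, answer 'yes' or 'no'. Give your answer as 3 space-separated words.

String 1: 'rw==' → valid
String 2: 'sEL8pQ======' → invalid (6 pad chars (max 2))
String 3: 'mg==' → valid

Answer: yes no yes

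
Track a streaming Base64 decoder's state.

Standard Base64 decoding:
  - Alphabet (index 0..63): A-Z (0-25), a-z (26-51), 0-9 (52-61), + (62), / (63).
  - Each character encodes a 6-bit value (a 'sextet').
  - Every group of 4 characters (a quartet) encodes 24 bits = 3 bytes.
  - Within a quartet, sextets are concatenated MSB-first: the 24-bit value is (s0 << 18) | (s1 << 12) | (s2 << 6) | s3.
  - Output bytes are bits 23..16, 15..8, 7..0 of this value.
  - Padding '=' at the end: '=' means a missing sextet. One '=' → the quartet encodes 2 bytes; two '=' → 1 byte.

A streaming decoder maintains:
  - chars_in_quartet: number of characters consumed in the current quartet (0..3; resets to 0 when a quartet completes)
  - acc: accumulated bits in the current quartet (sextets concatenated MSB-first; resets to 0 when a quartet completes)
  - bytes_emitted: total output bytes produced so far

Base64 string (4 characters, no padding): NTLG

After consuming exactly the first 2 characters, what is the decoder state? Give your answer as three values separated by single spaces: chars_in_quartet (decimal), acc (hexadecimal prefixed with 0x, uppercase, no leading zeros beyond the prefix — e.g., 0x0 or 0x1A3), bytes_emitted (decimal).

After char 0 ('N'=13): chars_in_quartet=1 acc=0xD bytes_emitted=0
After char 1 ('T'=19): chars_in_quartet=2 acc=0x353 bytes_emitted=0

Answer: 2 0x353 0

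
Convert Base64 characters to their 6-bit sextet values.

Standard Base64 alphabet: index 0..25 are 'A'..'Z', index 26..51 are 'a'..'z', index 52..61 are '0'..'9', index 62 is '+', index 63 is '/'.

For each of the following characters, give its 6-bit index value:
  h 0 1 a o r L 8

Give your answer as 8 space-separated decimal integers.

'h': a..z range, 26 + ord('h') − ord('a') = 33
'0': 0..9 range, 52 + ord('0') − ord('0') = 52
'1': 0..9 range, 52 + ord('1') − ord('0') = 53
'a': a..z range, 26 + ord('a') − ord('a') = 26
'o': a..z range, 26 + ord('o') − ord('a') = 40
'r': a..z range, 26 + ord('r') − ord('a') = 43
'L': A..Z range, ord('L') − ord('A') = 11
'8': 0..9 range, 52 + ord('8') − ord('0') = 60

Answer: 33 52 53 26 40 43 11 60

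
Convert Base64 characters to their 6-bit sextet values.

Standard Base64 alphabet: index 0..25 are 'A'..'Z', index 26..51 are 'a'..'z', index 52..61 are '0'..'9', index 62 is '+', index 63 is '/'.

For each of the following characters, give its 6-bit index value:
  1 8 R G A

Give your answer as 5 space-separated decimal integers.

Answer: 53 60 17 6 0

Derivation:
'1': 0..9 range, 52 + ord('1') − ord('0') = 53
'8': 0..9 range, 52 + ord('8') − ord('0') = 60
'R': A..Z range, ord('R') − ord('A') = 17
'G': A..Z range, ord('G') − ord('A') = 6
'A': A..Z range, ord('A') − ord('A') = 0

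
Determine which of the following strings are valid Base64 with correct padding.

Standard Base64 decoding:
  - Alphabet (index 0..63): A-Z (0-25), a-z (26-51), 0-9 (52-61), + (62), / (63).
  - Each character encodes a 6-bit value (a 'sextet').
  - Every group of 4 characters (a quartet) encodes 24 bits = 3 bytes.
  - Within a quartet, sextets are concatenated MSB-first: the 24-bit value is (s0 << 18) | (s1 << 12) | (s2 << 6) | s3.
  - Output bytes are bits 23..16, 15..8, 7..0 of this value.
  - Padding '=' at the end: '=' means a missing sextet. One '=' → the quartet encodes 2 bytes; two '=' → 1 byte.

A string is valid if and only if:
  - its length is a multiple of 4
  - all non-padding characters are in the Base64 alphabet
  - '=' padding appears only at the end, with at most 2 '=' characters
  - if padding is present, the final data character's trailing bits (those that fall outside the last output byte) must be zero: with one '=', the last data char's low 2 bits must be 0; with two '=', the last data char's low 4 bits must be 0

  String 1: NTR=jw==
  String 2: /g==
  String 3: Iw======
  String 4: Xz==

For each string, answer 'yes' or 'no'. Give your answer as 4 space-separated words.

Answer: no yes no no

Derivation:
String 1: 'NTR=jw==' → invalid (bad char(s): ['=']; '=' in middle)
String 2: '/g==' → valid
String 3: 'Iw======' → invalid (6 pad chars (max 2))
String 4: 'Xz==' → invalid (bad trailing bits)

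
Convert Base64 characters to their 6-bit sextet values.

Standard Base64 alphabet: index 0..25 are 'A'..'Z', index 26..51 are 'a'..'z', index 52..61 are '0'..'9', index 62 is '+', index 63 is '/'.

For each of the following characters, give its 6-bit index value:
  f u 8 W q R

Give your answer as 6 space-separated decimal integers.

'f': a..z range, 26 + ord('f') − ord('a') = 31
'u': a..z range, 26 + ord('u') − ord('a') = 46
'8': 0..9 range, 52 + ord('8') − ord('0') = 60
'W': A..Z range, ord('W') − ord('A') = 22
'q': a..z range, 26 + ord('q') − ord('a') = 42
'R': A..Z range, ord('R') − ord('A') = 17

Answer: 31 46 60 22 42 17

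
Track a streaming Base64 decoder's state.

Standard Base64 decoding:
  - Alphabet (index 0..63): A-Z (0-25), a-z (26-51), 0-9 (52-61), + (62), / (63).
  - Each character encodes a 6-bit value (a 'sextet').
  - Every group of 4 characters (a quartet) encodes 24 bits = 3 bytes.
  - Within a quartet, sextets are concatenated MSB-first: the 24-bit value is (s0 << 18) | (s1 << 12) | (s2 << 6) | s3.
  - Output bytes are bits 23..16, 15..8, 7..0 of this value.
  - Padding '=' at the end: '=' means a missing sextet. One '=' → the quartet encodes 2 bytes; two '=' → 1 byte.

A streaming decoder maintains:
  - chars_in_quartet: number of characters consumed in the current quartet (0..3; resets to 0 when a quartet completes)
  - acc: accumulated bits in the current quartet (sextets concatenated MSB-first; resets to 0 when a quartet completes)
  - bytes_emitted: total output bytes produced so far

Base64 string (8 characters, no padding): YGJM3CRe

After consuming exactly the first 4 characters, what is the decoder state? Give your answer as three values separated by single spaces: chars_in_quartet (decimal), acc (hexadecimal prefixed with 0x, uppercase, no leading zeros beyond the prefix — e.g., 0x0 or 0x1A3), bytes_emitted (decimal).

After char 0 ('Y'=24): chars_in_quartet=1 acc=0x18 bytes_emitted=0
After char 1 ('G'=6): chars_in_quartet=2 acc=0x606 bytes_emitted=0
After char 2 ('J'=9): chars_in_quartet=3 acc=0x18189 bytes_emitted=0
After char 3 ('M'=12): chars_in_quartet=4 acc=0x60624C -> emit 60 62 4C, reset; bytes_emitted=3

Answer: 0 0x0 3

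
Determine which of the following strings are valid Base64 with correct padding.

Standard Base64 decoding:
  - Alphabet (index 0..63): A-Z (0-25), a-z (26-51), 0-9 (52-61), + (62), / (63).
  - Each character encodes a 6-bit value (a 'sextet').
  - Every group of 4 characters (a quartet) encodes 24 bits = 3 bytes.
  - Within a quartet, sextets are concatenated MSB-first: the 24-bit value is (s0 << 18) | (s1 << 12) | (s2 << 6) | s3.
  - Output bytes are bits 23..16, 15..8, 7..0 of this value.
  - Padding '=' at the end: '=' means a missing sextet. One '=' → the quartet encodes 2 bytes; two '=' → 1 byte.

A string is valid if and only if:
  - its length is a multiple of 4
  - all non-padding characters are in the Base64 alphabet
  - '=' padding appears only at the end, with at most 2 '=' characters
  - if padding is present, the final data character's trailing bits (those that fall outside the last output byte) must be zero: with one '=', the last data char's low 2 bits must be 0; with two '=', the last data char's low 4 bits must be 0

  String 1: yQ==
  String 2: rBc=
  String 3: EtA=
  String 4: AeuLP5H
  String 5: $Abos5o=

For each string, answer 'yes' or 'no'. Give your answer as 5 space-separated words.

Answer: yes yes yes no no

Derivation:
String 1: 'yQ==' → valid
String 2: 'rBc=' → valid
String 3: 'EtA=' → valid
String 4: 'AeuLP5H' → invalid (len=7 not mult of 4)
String 5: '$Abos5o=' → invalid (bad char(s): ['$'])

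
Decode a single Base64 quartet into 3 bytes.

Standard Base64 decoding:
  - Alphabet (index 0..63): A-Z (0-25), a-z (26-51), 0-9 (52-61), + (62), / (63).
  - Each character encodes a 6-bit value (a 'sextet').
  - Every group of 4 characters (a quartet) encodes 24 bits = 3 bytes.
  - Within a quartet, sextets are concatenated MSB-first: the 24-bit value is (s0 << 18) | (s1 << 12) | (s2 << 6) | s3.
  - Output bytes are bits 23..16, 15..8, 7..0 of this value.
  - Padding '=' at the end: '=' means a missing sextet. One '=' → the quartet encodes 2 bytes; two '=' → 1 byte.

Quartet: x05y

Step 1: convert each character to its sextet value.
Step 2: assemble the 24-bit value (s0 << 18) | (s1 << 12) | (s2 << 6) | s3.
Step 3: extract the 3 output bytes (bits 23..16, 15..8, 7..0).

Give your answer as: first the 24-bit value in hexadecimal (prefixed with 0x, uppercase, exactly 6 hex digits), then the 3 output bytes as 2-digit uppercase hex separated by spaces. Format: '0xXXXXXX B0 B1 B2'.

Sextets: x=49, 0=52, 5=57, y=50
24-bit: (49<<18) | (52<<12) | (57<<6) | 50
      = 0xC40000 | 0x034000 | 0x000E40 | 0x000032
      = 0xC74E72
Bytes: (v>>16)&0xFF=C7, (v>>8)&0xFF=4E, v&0xFF=72

Answer: 0xC74E72 C7 4E 72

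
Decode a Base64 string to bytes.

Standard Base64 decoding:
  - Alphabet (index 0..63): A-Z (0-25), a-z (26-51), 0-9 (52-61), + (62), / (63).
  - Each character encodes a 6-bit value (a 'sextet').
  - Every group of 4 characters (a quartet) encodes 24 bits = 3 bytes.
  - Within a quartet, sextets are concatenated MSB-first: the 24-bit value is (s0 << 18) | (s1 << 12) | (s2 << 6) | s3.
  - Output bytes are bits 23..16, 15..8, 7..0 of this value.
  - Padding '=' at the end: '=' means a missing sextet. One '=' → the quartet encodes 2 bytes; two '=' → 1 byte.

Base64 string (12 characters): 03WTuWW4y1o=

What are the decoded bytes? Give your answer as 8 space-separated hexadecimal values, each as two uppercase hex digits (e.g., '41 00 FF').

After char 0 ('0'=52): chars_in_quartet=1 acc=0x34 bytes_emitted=0
After char 1 ('3'=55): chars_in_quartet=2 acc=0xD37 bytes_emitted=0
After char 2 ('W'=22): chars_in_quartet=3 acc=0x34DD6 bytes_emitted=0
After char 3 ('T'=19): chars_in_quartet=4 acc=0xD37593 -> emit D3 75 93, reset; bytes_emitted=3
After char 4 ('u'=46): chars_in_quartet=1 acc=0x2E bytes_emitted=3
After char 5 ('W'=22): chars_in_quartet=2 acc=0xB96 bytes_emitted=3
After char 6 ('W'=22): chars_in_quartet=3 acc=0x2E596 bytes_emitted=3
After char 7 ('4'=56): chars_in_quartet=4 acc=0xB965B8 -> emit B9 65 B8, reset; bytes_emitted=6
After char 8 ('y'=50): chars_in_quartet=1 acc=0x32 bytes_emitted=6
After char 9 ('1'=53): chars_in_quartet=2 acc=0xCB5 bytes_emitted=6
After char 10 ('o'=40): chars_in_quartet=3 acc=0x32D68 bytes_emitted=6
Padding '=': partial quartet acc=0x32D68 -> emit CB 5A; bytes_emitted=8

Answer: D3 75 93 B9 65 B8 CB 5A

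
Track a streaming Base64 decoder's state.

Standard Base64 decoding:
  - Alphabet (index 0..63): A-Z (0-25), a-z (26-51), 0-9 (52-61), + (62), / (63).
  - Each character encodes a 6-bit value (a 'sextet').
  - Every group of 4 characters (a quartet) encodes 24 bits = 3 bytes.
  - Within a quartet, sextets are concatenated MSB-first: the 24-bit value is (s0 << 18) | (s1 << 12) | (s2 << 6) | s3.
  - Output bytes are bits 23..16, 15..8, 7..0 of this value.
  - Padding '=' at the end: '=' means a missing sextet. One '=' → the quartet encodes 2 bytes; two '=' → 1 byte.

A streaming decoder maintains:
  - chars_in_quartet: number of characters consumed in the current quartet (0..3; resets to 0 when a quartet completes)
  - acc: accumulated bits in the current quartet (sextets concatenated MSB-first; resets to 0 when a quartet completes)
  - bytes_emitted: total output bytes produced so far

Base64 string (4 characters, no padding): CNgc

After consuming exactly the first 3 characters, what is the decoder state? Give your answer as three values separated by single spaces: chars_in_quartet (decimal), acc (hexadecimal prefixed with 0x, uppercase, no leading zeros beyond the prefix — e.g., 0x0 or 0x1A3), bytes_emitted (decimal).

After char 0 ('C'=2): chars_in_quartet=1 acc=0x2 bytes_emitted=0
After char 1 ('N'=13): chars_in_quartet=2 acc=0x8D bytes_emitted=0
After char 2 ('g'=32): chars_in_quartet=3 acc=0x2360 bytes_emitted=0

Answer: 3 0x2360 0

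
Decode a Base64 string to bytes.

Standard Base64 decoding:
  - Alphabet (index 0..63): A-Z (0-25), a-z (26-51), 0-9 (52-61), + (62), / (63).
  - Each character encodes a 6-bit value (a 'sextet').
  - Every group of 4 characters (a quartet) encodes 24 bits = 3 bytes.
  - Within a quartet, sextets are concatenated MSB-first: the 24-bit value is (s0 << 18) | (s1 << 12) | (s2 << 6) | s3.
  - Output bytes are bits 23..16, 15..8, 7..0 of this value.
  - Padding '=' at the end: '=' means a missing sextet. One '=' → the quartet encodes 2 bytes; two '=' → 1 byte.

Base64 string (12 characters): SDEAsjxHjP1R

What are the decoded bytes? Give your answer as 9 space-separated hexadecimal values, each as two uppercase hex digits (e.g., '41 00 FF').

Answer: 48 31 00 B2 3C 47 8C FD 51

Derivation:
After char 0 ('S'=18): chars_in_quartet=1 acc=0x12 bytes_emitted=0
After char 1 ('D'=3): chars_in_quartet=2 acc=0x483 bytes_emitted=0
After char 2 ('E'=4): chars_in_quartet=3 acc=0x120C4 bytes_emitted=0
After char 3 ('A'=0): chars_in_quartet=4 acc=0x483100 -> emit 48 31 00, reset; bytes_emitted=3
After char 4 ('s'=44): chars_in_quartet=1 acc=0x2C bytes_emitted=3
After char 5 ('j'=35): chars_in_quartet=2 acc=0xB23 bytes_emitted=3
After char 6 ('x'=49): chars_in_quartet=3 acc=0x2C8F1 bytes_emitted=3
After char 7 ('H'=7): chars_in_quartet=4 acc=0xB23C47 -> emit B2 3C 47, reset; bytes_emitted=6
After char 8 ('j'=35): chars_in_quartet=1 acc=0x23 bytes_emitted=6
After char 9 ('P'=15): chars_in_quartet=2 acc=0x8CF bytes_emitted=6
After char 10 ('1'=53): chars_in_quartet=3 acc=0x233F5 bytes_emitted=6
After char 11 ('R'=17): chars_in_quartet=4 acc=0x8CFD51 -> emit 8C FD 51, reset; bytes_emitted=9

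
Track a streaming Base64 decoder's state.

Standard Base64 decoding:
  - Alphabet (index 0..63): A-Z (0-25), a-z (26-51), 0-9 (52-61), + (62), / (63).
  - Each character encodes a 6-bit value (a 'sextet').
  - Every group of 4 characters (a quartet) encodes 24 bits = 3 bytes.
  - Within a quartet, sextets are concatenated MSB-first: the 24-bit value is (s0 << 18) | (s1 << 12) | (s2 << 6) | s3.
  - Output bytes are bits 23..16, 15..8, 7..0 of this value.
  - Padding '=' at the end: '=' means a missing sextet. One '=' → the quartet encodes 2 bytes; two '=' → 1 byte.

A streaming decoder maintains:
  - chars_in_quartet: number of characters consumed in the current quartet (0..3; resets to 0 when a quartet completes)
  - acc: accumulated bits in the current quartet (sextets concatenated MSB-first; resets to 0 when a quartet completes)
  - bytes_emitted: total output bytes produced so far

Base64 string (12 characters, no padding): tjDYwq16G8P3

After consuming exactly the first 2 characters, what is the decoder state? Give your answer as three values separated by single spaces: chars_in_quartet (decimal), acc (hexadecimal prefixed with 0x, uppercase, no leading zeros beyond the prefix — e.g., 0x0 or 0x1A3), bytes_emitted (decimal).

After char 0 ('t'=45): chars_in_quartet=1 acc=0x2D bytes_emitted=0
After char 1 ('j'=35): chars_in_quartet=2 acc=0xB63 bytes_emitted=0

Answer: 2 0xB63 0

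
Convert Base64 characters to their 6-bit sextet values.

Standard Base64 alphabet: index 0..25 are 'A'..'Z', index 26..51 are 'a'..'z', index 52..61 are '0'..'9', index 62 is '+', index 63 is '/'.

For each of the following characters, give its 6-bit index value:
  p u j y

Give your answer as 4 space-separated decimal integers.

Answer: 41 46 35 50

Derivation:
'p': a..z range, 26 + ord('p') − ord('a') = 41
'u': a..z range, 26 + ord('u') − ord('a') = 46
'j': a..z range, 26 + ord('j') − ord('a') = 35
'y': a..z range, 26 + ord('y') − ord('a') = 50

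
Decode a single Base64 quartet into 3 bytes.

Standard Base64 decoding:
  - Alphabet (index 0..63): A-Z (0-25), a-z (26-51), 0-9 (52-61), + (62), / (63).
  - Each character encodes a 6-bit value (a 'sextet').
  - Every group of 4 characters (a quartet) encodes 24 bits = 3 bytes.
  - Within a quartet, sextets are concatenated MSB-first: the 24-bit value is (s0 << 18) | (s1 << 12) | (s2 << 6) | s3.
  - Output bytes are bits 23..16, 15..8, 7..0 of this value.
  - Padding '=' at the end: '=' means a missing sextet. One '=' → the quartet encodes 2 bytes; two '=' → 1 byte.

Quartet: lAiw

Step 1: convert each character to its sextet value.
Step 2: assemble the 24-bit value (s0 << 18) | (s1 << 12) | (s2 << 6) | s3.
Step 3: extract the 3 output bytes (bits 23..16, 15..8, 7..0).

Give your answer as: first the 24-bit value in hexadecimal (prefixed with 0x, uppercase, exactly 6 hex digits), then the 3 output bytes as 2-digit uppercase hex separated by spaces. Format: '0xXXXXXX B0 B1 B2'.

Answer: 0x9408B0 94 08 B0

Derivation:
Sextets: l=37, A=0, i=34, w=48
24-bit: (37<<18) | (0<<12) | (34<<6) | 48
      = 0x940000 | 0x000000 | 0x000880 | 0x000030
      = 0x9408B0
Bytes: (v>>16)&0xFF=94, (v>>8)&0xFF=08, v&0xFF=B0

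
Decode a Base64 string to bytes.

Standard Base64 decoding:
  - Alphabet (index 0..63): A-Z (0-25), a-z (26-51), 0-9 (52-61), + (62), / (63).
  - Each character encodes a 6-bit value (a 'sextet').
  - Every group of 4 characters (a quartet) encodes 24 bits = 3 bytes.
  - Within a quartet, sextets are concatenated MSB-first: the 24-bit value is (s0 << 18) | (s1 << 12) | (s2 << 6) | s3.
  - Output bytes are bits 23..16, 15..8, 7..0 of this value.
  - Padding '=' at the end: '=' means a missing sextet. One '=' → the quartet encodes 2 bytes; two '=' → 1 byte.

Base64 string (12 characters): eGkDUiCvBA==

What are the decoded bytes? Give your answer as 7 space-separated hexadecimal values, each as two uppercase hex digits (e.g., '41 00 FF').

Answer: 78 69 03 52 20 AF 04

Derivation:
After char 0 ('e'=30): chars_in_quartet=1 acc=0x1E bytes_emitted=0
After char 1 ('G'=6): chars_in_quartet=2 acc=0x786 bytes_emitted=0
After char 2 ('k'=36): chars_in_quartet=3 acc=0x1E1A4 bytes_emitted=0
After char 3 ('D'=3): chars_in_quartet=4 acc=0x786903 -> emit 78 69 03, reset; bytes_emitted=3
After char 4 ('U'=20): chars_in_quartet=1 acc=0x14 bytes_emitted=3
After char 5 ('i'=34): chars_in_quartet=2 acc=0x522 bytes_emitted=3
After char 6 ('C'=2): chars_in_quartet=3 acc=0x14882 bytes_emitted=3
After char 7 ('v'=47): chars_in_quartet=4 acc=0x5220AF -> emit 52 20 AF, reset; bytes_emitted=6
After char 8 ('B'=1): chars_in_quartet=1 acc=0x1 bytes_emitted=6
After char 9 ('A'=0): chars_in_quartet=2 acc=0x40 bytes_emitted=6
Padding '==': partial quartet acc=0x40 -> emit 04; bytes_emitted=7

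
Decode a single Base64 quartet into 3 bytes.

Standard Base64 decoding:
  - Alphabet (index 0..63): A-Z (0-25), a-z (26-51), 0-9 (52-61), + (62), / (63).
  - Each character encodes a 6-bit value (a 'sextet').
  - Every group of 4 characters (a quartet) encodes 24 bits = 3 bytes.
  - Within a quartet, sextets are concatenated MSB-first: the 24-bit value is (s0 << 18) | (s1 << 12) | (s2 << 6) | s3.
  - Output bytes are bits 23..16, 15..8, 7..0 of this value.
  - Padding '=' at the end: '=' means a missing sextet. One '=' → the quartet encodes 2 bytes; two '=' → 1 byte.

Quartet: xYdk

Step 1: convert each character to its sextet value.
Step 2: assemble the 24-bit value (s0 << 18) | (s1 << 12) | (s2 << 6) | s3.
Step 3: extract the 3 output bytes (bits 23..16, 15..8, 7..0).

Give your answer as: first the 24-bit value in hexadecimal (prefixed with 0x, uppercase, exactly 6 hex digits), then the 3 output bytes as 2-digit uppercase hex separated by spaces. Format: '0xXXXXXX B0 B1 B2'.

Sextets: x=49, Y=24, d=29, k=36
24-bit: (49<<18) | (24<<12) | (29<<6) | 36
      = 0xC40000 | 0x018000 | 0x000740 | 0x000024
      = 0xC58764
Bytes: (v>>16)&0xFF=C5, (v>>8)&0xFF=87, v&0xFF=64

Answer: 0xC58764 C5 87 64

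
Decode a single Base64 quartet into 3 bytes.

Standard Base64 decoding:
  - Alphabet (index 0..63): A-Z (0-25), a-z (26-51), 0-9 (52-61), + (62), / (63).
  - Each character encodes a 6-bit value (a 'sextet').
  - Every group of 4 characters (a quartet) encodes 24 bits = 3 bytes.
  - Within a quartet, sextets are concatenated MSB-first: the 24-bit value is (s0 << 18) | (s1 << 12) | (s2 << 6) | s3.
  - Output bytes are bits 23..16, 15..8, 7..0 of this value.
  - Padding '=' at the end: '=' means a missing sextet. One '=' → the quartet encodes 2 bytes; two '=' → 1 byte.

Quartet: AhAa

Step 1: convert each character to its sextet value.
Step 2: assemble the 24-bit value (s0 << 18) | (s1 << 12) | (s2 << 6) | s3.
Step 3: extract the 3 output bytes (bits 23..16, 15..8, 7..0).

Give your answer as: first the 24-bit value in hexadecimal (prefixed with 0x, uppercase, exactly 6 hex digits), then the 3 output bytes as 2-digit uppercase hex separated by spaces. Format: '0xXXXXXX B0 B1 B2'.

Answer: 0x02101A 02 10 1A

Derivation:
Sextets: A=0, h=33, A=0, a=26
24-bit: (0<<18) | (33<<12) | (0<<6) | 26
      = 0x000000 | 0x021000 | 0x000000 | 0x00001A
      = 0x02101A
Bytes: (v>>16)&0xFF=02, (v>>8)&0xFF=10, v&0xFF=1A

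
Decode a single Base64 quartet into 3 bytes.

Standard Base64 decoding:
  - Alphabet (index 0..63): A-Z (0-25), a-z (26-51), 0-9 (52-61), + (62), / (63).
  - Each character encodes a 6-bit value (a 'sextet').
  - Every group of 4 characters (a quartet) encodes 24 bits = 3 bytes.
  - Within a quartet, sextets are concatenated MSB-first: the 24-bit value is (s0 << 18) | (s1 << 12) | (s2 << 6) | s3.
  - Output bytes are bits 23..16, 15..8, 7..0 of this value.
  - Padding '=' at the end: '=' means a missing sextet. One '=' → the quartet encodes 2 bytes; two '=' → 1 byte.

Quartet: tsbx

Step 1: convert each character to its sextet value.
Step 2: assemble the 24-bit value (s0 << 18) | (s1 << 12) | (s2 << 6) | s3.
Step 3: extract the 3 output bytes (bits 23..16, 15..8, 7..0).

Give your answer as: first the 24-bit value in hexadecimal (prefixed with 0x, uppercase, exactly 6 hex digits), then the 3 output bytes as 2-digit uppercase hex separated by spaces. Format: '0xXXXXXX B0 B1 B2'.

Answer: 0xB6C6F1 B6 C6 F1

Derivation:
Sextets: t=45, s=44, b=27, x=49
24-bit: (45<<18) | (44<<12) | (27<<6) | 49
      = 0xB40000 | 0x02C000 | 0x0006C0 | 0x000031
      = 0xB6C6F1
Bytes: (v>>16)&0xFF=B6, (v>>8)&0xFF=C6, v&0xFF=F1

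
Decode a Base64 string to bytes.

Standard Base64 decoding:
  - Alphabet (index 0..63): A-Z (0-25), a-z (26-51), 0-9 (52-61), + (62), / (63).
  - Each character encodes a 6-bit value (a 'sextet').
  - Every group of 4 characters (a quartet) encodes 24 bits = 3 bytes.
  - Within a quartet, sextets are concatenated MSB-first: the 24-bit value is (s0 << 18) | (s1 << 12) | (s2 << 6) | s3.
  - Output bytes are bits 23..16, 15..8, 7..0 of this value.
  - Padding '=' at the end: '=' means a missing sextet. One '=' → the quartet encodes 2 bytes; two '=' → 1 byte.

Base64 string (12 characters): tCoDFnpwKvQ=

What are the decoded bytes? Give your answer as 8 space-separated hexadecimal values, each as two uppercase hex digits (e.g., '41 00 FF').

After char 0 ('t'=45): chars_in_quartet=1 acc=0x2D bytes_emitted=0
After char 1 ('C'=2): chars_in_quartet=2 acc=0xB42 bytes_emitted=0
After char 2 ('o'=40): chars_in_quartet=3 acc=0x2D0A8 bytes_emitted=0
After char 3 ('D'=3): chars_in_quartet=4 acc=0xB42A03 -> emit B4 2A 03, reset; bytes_emitted=3
After char 4 ('F'=5): chars_in_quartet=1 acc=0x5 bytes_emitted=3
After char 5 ('n'=39): chars_in_quartet=2 acc=0x167 bytes_emitted=3
After char 6 ('p'=41): chars_in_quartet=3 acc=0x59E9 bytes_emitted=3
After char 7 ('w'=48): chars_in_quartet=4 acc=0x167A70 -> emit 16 7A 70, reset; bytes_emitted=6
After char 8 ('K'=10): chars_in_quartet=1 acc=0xA bytes_emitted=6
After char 9 ('v'=47): chars_in_quartet=2 acc=0x2AF bytes_emitted=6
After char 10 ('Q'=16): chars_in_quartet=3 acc=0xABD0 bytes_emitted=6
Padding '=': partial quartet acc=0xABD0 -> emit 2A F4; bytes_emitted=8

Answer: B4 2A 03 16 7A 70 2A F4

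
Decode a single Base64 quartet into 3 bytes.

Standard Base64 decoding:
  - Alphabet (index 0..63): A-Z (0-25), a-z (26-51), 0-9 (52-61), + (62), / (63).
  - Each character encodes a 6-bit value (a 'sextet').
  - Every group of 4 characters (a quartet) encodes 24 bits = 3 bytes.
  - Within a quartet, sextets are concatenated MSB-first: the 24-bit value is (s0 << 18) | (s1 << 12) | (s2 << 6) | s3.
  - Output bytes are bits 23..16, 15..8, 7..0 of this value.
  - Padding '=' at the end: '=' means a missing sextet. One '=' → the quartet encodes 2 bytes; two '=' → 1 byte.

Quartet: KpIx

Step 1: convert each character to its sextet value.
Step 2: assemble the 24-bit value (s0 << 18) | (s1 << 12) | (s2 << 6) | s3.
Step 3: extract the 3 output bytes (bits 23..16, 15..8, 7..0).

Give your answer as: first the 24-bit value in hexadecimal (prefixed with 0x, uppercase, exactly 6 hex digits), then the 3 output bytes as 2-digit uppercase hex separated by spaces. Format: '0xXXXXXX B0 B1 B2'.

Sextets: K=10, p=41, I=8, x=49
24-bit: (10<<18) | (41<<12) | (8<<6) | 49
      = 0x280000 | 0x029000 | 0x000200 | 0x000031
      = 0x2A9231
Bytes: (v>>16)&0xFF=2A, (v>>8)&0xFF=92, v&0xFF=31

Answer: 0x2A9231 2A 92 31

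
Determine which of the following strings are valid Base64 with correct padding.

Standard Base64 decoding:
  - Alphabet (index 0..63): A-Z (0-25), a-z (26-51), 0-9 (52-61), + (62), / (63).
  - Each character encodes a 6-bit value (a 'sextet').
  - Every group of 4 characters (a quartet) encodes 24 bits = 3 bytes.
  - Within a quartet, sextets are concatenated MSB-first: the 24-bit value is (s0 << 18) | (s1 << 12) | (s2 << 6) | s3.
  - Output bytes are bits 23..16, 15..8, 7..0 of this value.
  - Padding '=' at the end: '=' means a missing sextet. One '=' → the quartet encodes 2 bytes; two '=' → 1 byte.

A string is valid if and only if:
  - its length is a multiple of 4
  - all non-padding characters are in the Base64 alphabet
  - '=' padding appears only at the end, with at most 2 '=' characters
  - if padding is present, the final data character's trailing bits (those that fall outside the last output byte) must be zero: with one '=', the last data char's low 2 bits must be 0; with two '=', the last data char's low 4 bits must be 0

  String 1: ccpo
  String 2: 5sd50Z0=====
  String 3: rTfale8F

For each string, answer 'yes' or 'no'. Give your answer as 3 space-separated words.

String 1: 'ccpo' → valid
String 2: '5sd50Z0=====' → invalid (5 pad chars (max 2))
String 3: 'rTfale8F' → valid

Answer: yes no yes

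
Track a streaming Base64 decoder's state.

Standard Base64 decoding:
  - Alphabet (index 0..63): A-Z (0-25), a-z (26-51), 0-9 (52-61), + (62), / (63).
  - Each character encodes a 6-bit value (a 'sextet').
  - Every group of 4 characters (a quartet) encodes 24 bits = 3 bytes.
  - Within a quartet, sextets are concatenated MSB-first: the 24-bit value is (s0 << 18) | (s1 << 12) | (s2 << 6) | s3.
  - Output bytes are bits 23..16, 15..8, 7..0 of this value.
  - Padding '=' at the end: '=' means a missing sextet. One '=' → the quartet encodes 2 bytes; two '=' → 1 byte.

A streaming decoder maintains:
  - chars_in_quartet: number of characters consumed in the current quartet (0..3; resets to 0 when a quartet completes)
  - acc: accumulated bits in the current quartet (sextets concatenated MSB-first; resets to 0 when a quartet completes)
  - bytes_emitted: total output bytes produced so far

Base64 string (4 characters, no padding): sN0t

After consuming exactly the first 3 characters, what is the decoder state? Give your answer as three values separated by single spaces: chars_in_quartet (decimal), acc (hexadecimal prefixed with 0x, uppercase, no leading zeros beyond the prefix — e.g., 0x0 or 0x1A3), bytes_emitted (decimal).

Answer: 3 0x2C374 0

Derivation:
After char 0 ('s'=44): chars_in_quartet=1 acc=0x2C bytes_emitted=0
After char 1 ('N'=13): chars_in_quartet=2 acc=0xB0D bytes_emitted=0
After char 2 ('0'=52): chars_in_quartet=3 acc=0x2C374 bytes_emitted=0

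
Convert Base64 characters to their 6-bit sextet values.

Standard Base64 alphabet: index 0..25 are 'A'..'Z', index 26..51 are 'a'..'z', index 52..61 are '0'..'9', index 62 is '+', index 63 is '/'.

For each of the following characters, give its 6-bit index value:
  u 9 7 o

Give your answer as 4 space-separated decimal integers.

'u': a..z range, 26 + ord('u') − ord('a') = 46
'9': 0..9 range, 52 + ord('9') − ord('0') = 61
'7': 0..9 range, 52 + ord('7') − ord('0') = 59
'o': a..z range, 26 + ord('o') − ord('a') = 40

Answer: 46 61 59 40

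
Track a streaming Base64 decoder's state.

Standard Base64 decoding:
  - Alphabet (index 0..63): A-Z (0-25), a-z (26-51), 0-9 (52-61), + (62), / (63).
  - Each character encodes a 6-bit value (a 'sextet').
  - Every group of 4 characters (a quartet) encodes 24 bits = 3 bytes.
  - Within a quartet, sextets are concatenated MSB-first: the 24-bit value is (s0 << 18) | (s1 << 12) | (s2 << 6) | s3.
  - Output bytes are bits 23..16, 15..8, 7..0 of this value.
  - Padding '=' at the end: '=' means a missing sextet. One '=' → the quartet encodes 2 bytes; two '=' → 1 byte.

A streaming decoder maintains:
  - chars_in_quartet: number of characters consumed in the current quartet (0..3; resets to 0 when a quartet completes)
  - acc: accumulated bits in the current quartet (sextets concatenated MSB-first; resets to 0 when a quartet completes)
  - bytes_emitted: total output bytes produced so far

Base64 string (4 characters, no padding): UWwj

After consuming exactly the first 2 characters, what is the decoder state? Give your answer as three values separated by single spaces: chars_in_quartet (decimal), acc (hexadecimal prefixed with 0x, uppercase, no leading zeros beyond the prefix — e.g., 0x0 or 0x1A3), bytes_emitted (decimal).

Answer: 2 0x516 0

Derivation:
After char 0 ('U'=20): chars_in_quartet=1 acc=0x14 bytes_emitted=0
After char 1 ('W'=22): chars_in_quartet=2 acc=0x516 bytes_emitted=0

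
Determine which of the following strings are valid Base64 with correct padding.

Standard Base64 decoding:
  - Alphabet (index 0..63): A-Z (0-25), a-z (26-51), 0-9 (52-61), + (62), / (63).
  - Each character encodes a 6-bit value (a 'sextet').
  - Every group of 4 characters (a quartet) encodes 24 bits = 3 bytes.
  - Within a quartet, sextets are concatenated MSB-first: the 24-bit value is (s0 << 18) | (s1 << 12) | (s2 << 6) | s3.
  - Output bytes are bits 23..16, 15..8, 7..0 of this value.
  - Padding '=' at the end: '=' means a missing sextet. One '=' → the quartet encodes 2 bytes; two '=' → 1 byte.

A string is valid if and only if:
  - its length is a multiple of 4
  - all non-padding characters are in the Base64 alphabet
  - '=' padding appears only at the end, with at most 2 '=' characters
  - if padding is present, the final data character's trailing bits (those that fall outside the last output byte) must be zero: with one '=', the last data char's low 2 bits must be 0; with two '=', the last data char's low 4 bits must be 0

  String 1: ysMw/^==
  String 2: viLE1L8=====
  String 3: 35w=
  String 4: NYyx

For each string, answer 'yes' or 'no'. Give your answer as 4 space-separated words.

Answer: no no yes yes

Derivation:
String 1: 'ysMw/^==' → invalid (bad char(s): ['^'])
String 2: 'viLE1L8=====' → invalid (5 pad chars (max 2))
String 3: '35w=' → valid
String 4: 'NYyx' → valid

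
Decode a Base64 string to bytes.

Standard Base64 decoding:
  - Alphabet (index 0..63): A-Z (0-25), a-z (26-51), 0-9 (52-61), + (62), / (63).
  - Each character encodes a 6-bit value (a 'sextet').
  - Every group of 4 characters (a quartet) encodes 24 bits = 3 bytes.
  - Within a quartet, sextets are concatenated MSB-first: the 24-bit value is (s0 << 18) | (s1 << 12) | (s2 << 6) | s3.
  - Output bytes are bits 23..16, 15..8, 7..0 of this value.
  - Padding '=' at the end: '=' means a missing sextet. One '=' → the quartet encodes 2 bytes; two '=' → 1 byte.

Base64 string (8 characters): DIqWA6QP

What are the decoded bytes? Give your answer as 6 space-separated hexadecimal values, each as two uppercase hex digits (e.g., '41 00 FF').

Answer: 0C 8A 96 03 A4 0F

Derivation:
After char 0 ('D'=3): chars_in_quartet=1 acc=0x3 bytes_emitted=0
After char 1 ('I'=8): chars_in_quartet=2 acc=0xC8 bytes_emitted=0
After char 2 ('q'=42): chars_in_quartet=3 acc=0x322A bytes_emitted=0
After char 3 ('W'=22): chars_in_quartet=4 acc=0xC8A96 -> emit 0C 8A 96, reset; bytes_emitted=3
After char 4 ('A'=0): chars_in_quartet=1 acc=0x0 bytes_emitted=3
After char 5 ('6'=58): chars_in_quartet=2 acc=0x3A bytes_emitted=3
After char 6 ('Q'=16): chars_in_quartet=3 acc=0xE90 bytes_emitted=3
After char 7 ('P'=15): chars_in_quartet=4 acc=0x3A40F -> emit 03 A4 0F, reset; bytes_emitted=6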